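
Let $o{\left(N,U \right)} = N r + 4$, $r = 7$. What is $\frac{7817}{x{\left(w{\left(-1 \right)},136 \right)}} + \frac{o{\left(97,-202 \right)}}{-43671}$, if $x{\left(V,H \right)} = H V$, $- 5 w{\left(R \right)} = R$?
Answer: $\frac{1706788147}{5939256} \approx 287.37$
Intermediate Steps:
$w{\left(R \right)} = - \frac{R}{5}$
$o{\left(N,U \right)} = 4 + 7 N$ ($o{\left(N,U \right)} = N 7 + 4 = 7 N + 4 = 4 + 7 N$)
$\frac{7817}{x{\left(w{\left(-1 \right)},136 \right)}} + \frac{o{\left(97,-202 \right)}}{-43671} = \frac{7817}{136 \left(\left(- \frac{1}{5}\right) \left(-1\right)\right)} + \frac{4 + 7 \cdot 97}{-43671} = \frac{7817}{136 \cdot \frac{1}{5}} + \left(4 + 679\right) \left(- \frac{1}{43671}\right) = \frac{7817}{\frac{136}{5}} + 683 \left(- \frac{1}{43671}\right) = 7817 \cdot \frac{5}{136} - \frac{683}{43671} = \frac{39085}{136} - \frac{683}{43671} = \frac{1706788147}{5939256}$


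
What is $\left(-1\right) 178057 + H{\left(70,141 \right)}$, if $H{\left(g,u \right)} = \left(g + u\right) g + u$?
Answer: $-163146$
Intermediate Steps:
$H{\left(g,u \right)} = u + g \left(g + u\right)$ ($H{\left(g,u \right)} = g \left(g + u\right) + u = u + g \left(g + u\right)$)
$\left(-1\right) 178057 + H{\left(70,141 \right)} = \left(-1\right) 178057 + \left(141 + 70^{2} + 70 \cdot 141\right) = -178057 + \left(141 + 4900 + 9870\right) = -178057 + 14911 = -163146$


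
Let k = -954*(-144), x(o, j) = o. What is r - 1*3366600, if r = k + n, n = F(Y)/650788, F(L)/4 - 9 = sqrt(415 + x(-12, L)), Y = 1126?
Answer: -525385057119/162697 + sqrt(403)/162697 ≈ -3.2292e+6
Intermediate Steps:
k = 137376
F(L) = 36 + 4*sqrt(403) (F(L) = 36 + 4*sqrt(415 - 12) = 36 + 4*sqrt(403))
n = 9/162697 + sqrt(403)/162697 (n = (36 + 4*sqrt(403))/650788 = (36 + 4*sqrt(403))*(1/650788) = 9/162697 + sqrt(403)/162697 ≈ 0.00017871)
r = 22350663081/162697 + sqrt(403)/162697 (r = 137376 + (9/162697 + sqrt(403)/162697) = 22350663081/162697 + sqrt(403)/162697 ≈ 1.3738e+5)
r - 1*3366600 = (22350663081/162697 + sqrt(403)/162697) - 1*3366600 = (22350663081/162697 + sqrt(403)/162697) - 3366600 = -525385057119/162697 + sqrt(403)/162697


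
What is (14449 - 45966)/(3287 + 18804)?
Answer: -31517/22091 ≈ -1.4267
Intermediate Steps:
(14449 - 45966)/(3287 + 18804) = -31517/22091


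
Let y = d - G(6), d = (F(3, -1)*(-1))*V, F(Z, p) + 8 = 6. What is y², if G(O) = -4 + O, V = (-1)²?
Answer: 0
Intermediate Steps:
V = 1
F(Z, p) = -2 (F(Z, p) = -8 + 6 = -2)
d = 2 (d = -2*(-1)*1 = 2*1 = 2)
y = 0 (y = 2 - (-4 + 6) = 2 - 1*2 = 2 - 2 = 0)
y² = 0² = 0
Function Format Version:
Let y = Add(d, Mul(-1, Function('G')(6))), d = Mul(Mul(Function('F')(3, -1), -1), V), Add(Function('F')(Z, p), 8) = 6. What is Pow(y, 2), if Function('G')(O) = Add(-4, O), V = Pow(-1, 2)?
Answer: 0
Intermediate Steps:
V = 1
Function('F')(Z, p) = -2 (Function('F')(Z, p) = Add(-8, 6) = -2)
d = 2 (d = Mul(Mul(-2, -1), 1) = Mul(2, 1) = 2)
y = 0 (y = Add(2, Mul(-1, Add(-4, 6))) = Add(2, Mul(-1, 2)) = Add(2, -2) = 0)
Pow(y, 2) = Pow(0, 2) = 0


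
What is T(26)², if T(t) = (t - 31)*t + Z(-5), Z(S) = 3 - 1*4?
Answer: 17161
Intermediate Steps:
Z(S) = -1 (Z(S) = 3 - 4 = -1)
T(t) = -1 + t*(-31 + t) (T(t) = (t - 31)*t - 1 = (-31 + t)*t - 1 = t*(-31 + t) - 1 = -1 + t*(-31 + t))
T(26)² = (-1 + 26² - 31*26)² = (-1 + 676 - 806)² = (-131)² = 17161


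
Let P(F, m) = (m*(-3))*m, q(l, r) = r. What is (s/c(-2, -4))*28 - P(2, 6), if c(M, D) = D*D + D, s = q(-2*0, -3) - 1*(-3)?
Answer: 108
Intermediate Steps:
P(F, m) = -3*m² (P(F, m) = (-3*m)*m = -3*m²)
s = 0 (s = -3 - 1*(-3) = -3 + 3 = 0)
c(M, D) = D + D² (c(M, D) = D² + D = D + D²)
(s/c(-2, -4))*28 - P(2, 6) = (0/((-4*(1 - 4))))*28 - (-3)*6² = (0/((-4*(-3))))*28 - (-3)*36 = (0/12)*28 - 1*(-108) = (0*(1/12))*28 + 108 = 0*28 + 108 = 0 + 108 = 108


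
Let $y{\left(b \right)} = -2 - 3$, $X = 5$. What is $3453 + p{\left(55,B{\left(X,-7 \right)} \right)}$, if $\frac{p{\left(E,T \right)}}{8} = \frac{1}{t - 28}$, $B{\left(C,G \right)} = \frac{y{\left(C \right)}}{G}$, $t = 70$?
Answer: $\frac{72517}{21} \approx 3453.2$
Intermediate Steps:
$y{\left(b \right)} = -5$
$B{\left(C,G \right)} = - \frac{5}{G}$
$p{\left(E,T \right)} = \frac{4}{21}$ ($p{\left(E,T \right)} = \frac{8}{70 - 28} = \frac{8}{42} = 8 \cdot \frac{1}{42} = \frac{4}{21}$)
$3453 + p{\left(55,B{\left(X,-7 \right)} \right)} = 3453 + \frac{4}{21} = \frac{72517}{21}$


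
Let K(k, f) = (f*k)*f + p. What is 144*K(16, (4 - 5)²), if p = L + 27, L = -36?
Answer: 1008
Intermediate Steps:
p = -9 (p = -36 + 27 = -9)
K(k, f) = -9 + k*f² (K(k, f) = (f*k)*f - 9 = k*f² - 9 = -9 + k*f²)
144*K(16, (4 - 5)²) = 144*(-9 + 16*((4 - 5)²)²) = 144*(-9 + 16*((-1)²)²) = 144*(-9 + 16*1²) = 144*(-9 + 16*1) = 144*(-9 + 16) = 144*7 = 1008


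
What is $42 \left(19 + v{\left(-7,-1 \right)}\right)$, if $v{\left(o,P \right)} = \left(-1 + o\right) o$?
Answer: $3150$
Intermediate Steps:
$v{\left(o,P \right)} = o \left(-1 + o\right)$
$42 \left(19 + v{\left(-7,-1 \right)}\right) = 42 \left(19 - 7 \left(-1 - 7\right)\right) = 42 \left(19 - -56\right) = 42 \left(19 + 56\right) = 42 \cdot 75 = 3150$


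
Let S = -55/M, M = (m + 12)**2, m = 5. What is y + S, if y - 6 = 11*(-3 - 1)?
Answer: -11037/289 ≈ -38.190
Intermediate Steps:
M = 289 (M = (5 + 12)**2 = 17**2 = 289)
y = -38 (y = 6 + 11*(-3 - 1) = 6 + 11*(-4) = 6 - 44 = -38)
S = -55/289 ≈ -0.19031
y + S = -38 - 55/289 = -11037/289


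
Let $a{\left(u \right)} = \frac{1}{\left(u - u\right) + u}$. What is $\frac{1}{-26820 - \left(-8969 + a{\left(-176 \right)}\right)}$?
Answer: $- \frac{176}{3141775} \approx -5.6019 \cdot 10^{-5}$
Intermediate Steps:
$a{\left(u \right)} = \frac{1}{u}$ ($a{\left(u \right)} = \frac{1}{0 + u} = \frac{1}{u}$)
$\frac{1}{-26820 - \left(-8969 + a{\left(-176 \right)}\right)} = \frac{1}{-26820 + \left(8969 - \frac{1}{-176}\right)} = \frac{1}{-26820 + \left(8969 - - \frac{1}{176}\right)} = \frac{1}{-26820 + \left(8969 + \frac{1}{176}\right)} = \frac{1}{-26820 + \frac{1578545}{176}} = \frac{1}{- \frac{3141775}{176}} = - \frac{176}{3141775}$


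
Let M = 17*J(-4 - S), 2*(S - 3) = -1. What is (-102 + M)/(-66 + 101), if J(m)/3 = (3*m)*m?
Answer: 25449/140 ≈ 181.78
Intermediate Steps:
S = 5/2 (S = 3 + (½)*(-1) = 3 - ½ = 5/2 ≈ 2.5000)
J(m) = 9*m² (J(m) = 3*((3*m)*m) = 3*(3*m²) = 9*m²)
M = 25857/4 (M = 17*(9*(-4 - 1*5/2)²) = 17*(9*(-4 - 5/2)²) = 17*(9*(-13/2)²) = 17*(9*(169/4)) = 17*(1521/4) = 25857/4 ≈ 6464.3)
(-102 + M)/(-66 + 101) = (-102 + 25857/4)/(-66 + 101) = (25449/4)/35 = (25449/4)*(1/35) = 25449/140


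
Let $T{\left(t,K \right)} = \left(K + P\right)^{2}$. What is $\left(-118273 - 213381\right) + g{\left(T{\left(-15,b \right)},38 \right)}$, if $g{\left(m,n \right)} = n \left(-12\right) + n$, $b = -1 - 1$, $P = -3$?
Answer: $-332072$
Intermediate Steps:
$b = -2$
$T{\left(t,K \right)} = \left(-3 + K\right)^{2}$ ($T{\left(t,K \right)} = \left(K - 3\right)^{2} = \left(-3 + K\right)^{2}$)
$g{\left(m,n \right)} = - 11 n$ ($g{\left(m,n \right)} = - 12 n + n = - 11 n$)
$\left(-118273 - 213381\right) + g{\left(T{\left(-15,b \right)},38 \right)} = \left(-118273 - 213381\right) - 418 = -331654 - 418 = -332072$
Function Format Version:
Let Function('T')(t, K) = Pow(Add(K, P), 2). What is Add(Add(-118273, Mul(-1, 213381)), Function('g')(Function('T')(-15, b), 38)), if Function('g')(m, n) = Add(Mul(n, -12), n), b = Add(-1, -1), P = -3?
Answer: -332072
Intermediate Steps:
b = -2
Function('T')(t, K) = Pow(Add(-3, K), 2) (Function('T')(t, K) = Pow(Add(K, -3), 2) = Pow(Add(-3, K), 2))
Function('g')(m, n) = Mul(-11, n) (Function('g')(m, n) = Add(Mul(-12, n), n) = Mul(-11, n))
Add(Add(-118273, Mul(-1, 213381)), Function('g')(Function('T')(-15, b), 38)) = Add(Add(-118273, Mul(-1, 213381)), Mul(-11, 38)) = Add(Add(-118273, -213381), -418) = Add(-331654, -418) = -332072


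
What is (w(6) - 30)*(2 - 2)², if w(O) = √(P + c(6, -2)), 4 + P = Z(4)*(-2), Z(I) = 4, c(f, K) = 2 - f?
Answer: 0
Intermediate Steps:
P = -12 (P = -4 + 4*(-2) = -4 - 8 = -12)
w(O) = 4*I (w(O) = √(-12 + (2 - 1*6)) = √(-12 + (2 - 6)) = √(-12 - 4) = √(-16) = 4*I)
(w(6) - 30)*(2 - 2)² = (4*I - 30)*(2 - 2)² = (-30 + 4*I)*0² = (-30 + 4*I)*0 = 0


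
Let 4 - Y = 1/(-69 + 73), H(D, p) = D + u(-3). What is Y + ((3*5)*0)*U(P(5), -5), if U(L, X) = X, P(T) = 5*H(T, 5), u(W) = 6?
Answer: 15/4 ≈ 3.7500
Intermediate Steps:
H(D, p) = 6 + D (H(D, p) = D + 6 = 6 + D)
P(T) = 30 + 5*T (P(T) = 5*(6 + T) = 30 + 5*T)
Y = 15/4 (Y = 4 - 1/(-69 + 73) = 4 - 1/4 = 4 - 1*¼ = 4 - ¼ = 15/4 ≈ 3.7500)
Y + ((3*5)*0)*U(P(5), -5) = 15/4 + ((3*5)*0)*(-5) = 15/4 + (15*0)*(-5) = 15/4 + 0*(-5) = 15/4 + 0 = 15/4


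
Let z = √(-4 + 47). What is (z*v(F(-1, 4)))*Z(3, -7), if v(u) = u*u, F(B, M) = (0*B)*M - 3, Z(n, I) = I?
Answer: -63*√43 ≈ -413.12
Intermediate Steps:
F(B, M) = -3 (F(B, M) = 0*M - 3 = 0 - 3 = -3)
z = √43 ≈ 6.5574
v(u) = u²
(z*v(F(-1, 4)))*Z(3, -7) = (√43*(-3)²)*(-7) = (√43*9)*(-7) = (9*√43)*(-7) = -63*√43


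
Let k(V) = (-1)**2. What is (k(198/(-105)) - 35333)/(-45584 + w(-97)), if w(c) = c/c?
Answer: 35332/45583 ≈ 0.77511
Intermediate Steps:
w(c) = 1
k(V) = 1
(k(198/(-105)) - 35333)/(-45584 + w(-97)) = (1 - 35333)/(-45584 + 1) = -35332/(-45583) = -35332*(-1/45583) = 35332/45583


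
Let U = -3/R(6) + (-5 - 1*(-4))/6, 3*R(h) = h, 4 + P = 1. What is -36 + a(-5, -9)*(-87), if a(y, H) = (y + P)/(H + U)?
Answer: -405/4 ≈ -101.25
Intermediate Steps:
P = -3 (P = -4 + 1 = -3)
R(h) = h/3
U = -5/3 (U = -3/((⅓)*6) + (-5 - 1*(-4))/6 = -3/2 + (-5 + 4)*(⅙) = -3*½ - 1*⅙ = -3/2 - ⅙ = -5/3 ≈ -1.6667)
a(y, H) = (-3 + y)/(-5/3 + H) (a(y, H) = (y - 3)/(H - 5/3) = (-3 + y)/(-5/3 + H))
-36 + a(-5, -9)*(-87) = -36 + (3*(-3 - 5)/(-5 + 3*(-9)))*(-87) = -36 + (3*(-8)/(-5 - 27))*(-87) = -36 + (3*(-8)/(-32))*(-87) = -36 + (3*(-1/32)*(-8))*(-87) = -36 + (¾)*(-87) = -36 - 261/4 = -405/4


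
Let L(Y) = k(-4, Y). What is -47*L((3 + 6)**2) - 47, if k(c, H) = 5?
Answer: -282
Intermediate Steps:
L(Y) = 5
-47*L((3 + 6)**2) - 47 = -47*5 - 47 = -235 - 47 = -282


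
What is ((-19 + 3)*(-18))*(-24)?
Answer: -6912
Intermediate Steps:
((-19 + 3)*(-18))*(-24) = -16*(-18)*(-24) = 288*(-24) = -6912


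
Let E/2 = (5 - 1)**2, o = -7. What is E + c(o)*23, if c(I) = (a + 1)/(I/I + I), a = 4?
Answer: 77/6 ≈ 12.833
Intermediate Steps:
c(I) = 5/(1 + I) (c(I) = (4 + 1)/(I/I + I) = 5/(1 + I))
E = 32 (E = 2*(5 - 1)**2 = 2*4**2 = 2*16 = 32)
E + c(o)*23 = 32 + (5/(1 - 7))*23 = 32 + (5/(-6))*23 = 32 + (5*(-1/6))*23 = 32 - 5/6*23 = 32 - 115/6 = 77/6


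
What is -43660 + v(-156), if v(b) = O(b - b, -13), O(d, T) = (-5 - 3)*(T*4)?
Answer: -43244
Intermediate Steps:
O(d, T) = -32*T
v(b) = 416 (v(b) = -32*(-13) = 416)
-43660 + v(-156) = -43660 + 416 = -43244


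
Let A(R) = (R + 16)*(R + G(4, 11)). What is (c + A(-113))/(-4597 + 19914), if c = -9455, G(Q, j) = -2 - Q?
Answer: 2088/15317 ≈ 0.13632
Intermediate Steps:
A(R) = (-6 + R)*(16 + R) (A(R) = (R + 16)*(R + (-2 - 1*4)) = (16 + R)*(R + (-2 - 4)) = (16 + R)*(R - 6) = (16 + R)*(-6 + R) = (-6 + R)*(16 + R))
(c + A(-113))/(-4597 + 19914) = (-9455 + (-96 + (-113)**2 + 10*(-113)))/(-4597 + 19914) = (-9455 + (-96 + 12769 - 1130))/15317 = (-9455 + 11543)*(1/15317) = 2088*(1/15317) = 2088/15317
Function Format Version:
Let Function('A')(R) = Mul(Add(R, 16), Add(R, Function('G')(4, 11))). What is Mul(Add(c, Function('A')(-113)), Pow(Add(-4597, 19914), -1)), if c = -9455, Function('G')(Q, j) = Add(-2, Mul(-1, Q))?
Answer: Rational(2088, 15317) ≈ 0.13632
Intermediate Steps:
Function('A')(R) = Mul(Add(-6, R), Add(16, R)) (Function('A')(R) = Mul(Add(R, 16), Add(R, Add(-2, Mul(-1, 4)))) = Mul(Add(16, R), Add(R, Add(-2, -4))) = Mul(Add(16, R), Add(R, -6)) = Mul(Add(16, R), Add(-6, R)) = Mul(Add(-6, R), Add(16, R)))
Mul(Add(c, Function('A')(-113)), Pow(Add(-4597, 19914), -1)) = Mul(Add(-9455, Add(-96, Pow(-113, 2), Mul(10, -113))), Pow(Add(-4597, 19914), -1)) = Mul(Add(-9455, Add(-96, 12769, -1130)), Pow(15317, -1)) = Mul(Add(-9455, 11543), Rational(1, 15317)) = Mul(2088, Rational(1, 15317)) = Rational(2088, 15317)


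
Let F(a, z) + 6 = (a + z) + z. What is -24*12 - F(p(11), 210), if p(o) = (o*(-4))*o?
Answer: -218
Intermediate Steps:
p(o) = -4*o**2 (p(o) = (-4*o)*o = -4*o**2)
F(a, z) = -6 + a + 2*z (F(a, z) = -6 + ((a + z) + z) = -6 + (a + 2*z) = -6 + a + 2*z)
-24*12 - F(p(11), 210) = -24*12 - (-6 - 4*11**2 + 2*210) = -288 - (-6 - 4*121 + 420) = -288 - (-6 - 484 + 420) = -288 - 1*(-70) = -288 + 70 = -218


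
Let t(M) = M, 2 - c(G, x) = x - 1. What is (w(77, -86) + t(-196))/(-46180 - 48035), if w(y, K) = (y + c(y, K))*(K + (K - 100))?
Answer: 15116/31405 ≈ 0.48132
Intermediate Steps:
c(G, x) = 3 - x (c(G, x) = 2 - (x - 1) = 2 - (-1 + x) = 2 + (1 - x) = 3 - x)
w(y, K) = (-100 + 2*K)*(3 + y - K) (w(y, K) = (y + (3 - K))*(K + (K - 100)) = (3 + y - K)*(K + (-100 + K)) = (3 + y - K)*(-100 + 2*K) = (-100 + 2*K)*(3 + y - K))
(w(77, -86) + t(-196))/(-46180 - 48035) = ((-300 - 100*77 - 2*(-86)² + 106*(-86) + 2*(-86)*77) - 196)/(-46180 - 48035) = ((-300 - 7700 - 2*7396 - 9116 - 13244) - 196)/(-94215) = ((-300 - 7700 - 14792 - 9116 - 13244) - 196)*(-1/94215) = (-45152 - 196)*(-1/94215) = -45348*(-1/94215) = 15116/31405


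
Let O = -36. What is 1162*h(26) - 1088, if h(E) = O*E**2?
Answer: -28279520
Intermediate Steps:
h(E) = -36*E**2
1162*h(26) - 1088 = 1162*(-36*26**2) - 1088 = 1162*(-36*676) - 1088 = 1162*(-24336) - 1088 = -28278432 - 1088 = -28279520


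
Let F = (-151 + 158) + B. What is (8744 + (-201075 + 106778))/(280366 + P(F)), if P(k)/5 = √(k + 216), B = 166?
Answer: -23986152398/78605084231 + 427765*√389/78605084231 ≈ -0.30504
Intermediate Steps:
F = 173 (F = (-151 + 158) + 166 = 7 + 166 = 173)
P(k) = 5*√(216 + k) (P(k) = 5*√(k + 216) = 5*√(216 + k))
(8744 + (-201075 + 106778))/(280366 + P(F)) = (8744 + (-201075 + 106778))/(280366 + 5*√(216 + 173)) = (8744 - 94297)/(280366 + 5*√389) = -85553/(280366 + 5*√389)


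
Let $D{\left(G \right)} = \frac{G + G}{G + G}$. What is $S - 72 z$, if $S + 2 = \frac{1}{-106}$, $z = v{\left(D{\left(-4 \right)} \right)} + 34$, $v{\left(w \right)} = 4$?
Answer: $- \frac{290229}{106} \approx -2738.0$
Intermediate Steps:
$D{\left(G \right)} = 1$ ($D{\left(G \right)} = \frac{2 G}{2 G} = 2 G \frac{1}{2 G} = 1$)
$z = 38$ ($z = 4 + 34 = 38$)
$S = - \frac{213}{106}$ ($S = -2 + \frac{1}{-106} = -2 - \frac{1}{106} = - \frac{213}{106} \approx -2.0094$)
$S - 72 z = - \frac{213}{106} - 2736 = - \frac{290229}{106}$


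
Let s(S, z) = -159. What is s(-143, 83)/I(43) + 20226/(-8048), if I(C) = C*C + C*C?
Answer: -19018845/7440376 ≈ -2.5562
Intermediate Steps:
I(C) = 2*C² (I(C) = C² + C² = 2*C²)
s(-143, 83)/I(43) + 20226/(-8048) = -159/(2*43²) + 20226/(-8048) = -159/(2*1849) + 20226*(-1/8048) = -159/3698 - 10113/4024 = -19018845/7440376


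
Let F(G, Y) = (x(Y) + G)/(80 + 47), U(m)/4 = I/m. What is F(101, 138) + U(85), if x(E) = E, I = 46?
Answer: 43683/10795 ≈ 4.0466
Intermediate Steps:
U(m) = 184/m (U(m) = 4*(46/m) = 184/m)
F(G, Y) = G/127 + Y/127 (F(G, Y) = (Y + G)/(80 + 47) = (G + Y)/127 = (G + Y)*(1/127) = G/127 + Y/127)
F(101, 138) + U(85) = ((1/127)*101 + (1/127)*138) + 184/85 = (101/127 + 138/127) + 184*(1/85) = 239/127 + 184/85 = 43683/10795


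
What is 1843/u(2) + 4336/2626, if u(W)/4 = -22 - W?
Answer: -2211731/126048 ≈ -17.547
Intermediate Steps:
u(W) = -88 - 4*W (u(W) = 4*(-22 - W) = -88 - 4*W)
1843/u(2) + 4336/2626 = 1843/(-88 - 4*2) + 4336/2626 = 1843/(-88 - 8) + 4336*(1/2626) = 1843/(-96) + 2168/1313 = 1843*(-1/96) + 2168/1313 = -1843/96 + 2168/1313 = -2211731/126048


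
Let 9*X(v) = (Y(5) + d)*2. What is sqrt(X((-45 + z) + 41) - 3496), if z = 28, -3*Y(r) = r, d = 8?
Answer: I*sqrt(283062)/9 ≈ 59.115*I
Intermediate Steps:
Y(r) = -r/3
X(v) = 38/27 (X(v) = ((-1/3*5 + 8)*2)/9 = ((-5/3 + 8)*2)/9 = ((19/3)*2)/9 = (1/9)*(38/3) = 38/27)
sqrt(X((-45 + z) + 41) - 3496) = sqrt(38/27 - 3496) = sqrt(-94354/27) = I*sqrt(283062)/9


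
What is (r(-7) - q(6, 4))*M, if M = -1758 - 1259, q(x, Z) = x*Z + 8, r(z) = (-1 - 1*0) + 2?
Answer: 93527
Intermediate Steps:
r(z) = 1 (r(z) = (-1 + 0) + 2 = -1 + 2 = 1)
q(x, Z) = 8 + Z*x (q(x, Z) = Z*x + 8 = 8 + Z*x)
M = -3017
(r(-7) - q(6, 4))*M = (1 - (8 + 4*6))*(-3017) = (1 - (8 + 24))*(-3017) = (1 - 1*32)*(-3017) = (1 - 32)*(-3017) = -31*(-3017) = 93527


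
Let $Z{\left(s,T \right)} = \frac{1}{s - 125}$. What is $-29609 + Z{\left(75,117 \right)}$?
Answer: $- \frac{1480451}{50} \approx -29609.0$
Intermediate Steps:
$Z{\left(s,T \right)} = \frac{1}{-125 + s}$
$-29609 + Z{\left(75,117 \right)} = -29609 + \frac{1}{-125 + 75} = -29609 + \frac{1}{-50} = -29609 - \frac{1}{50} = - \frac{1480451}{50}$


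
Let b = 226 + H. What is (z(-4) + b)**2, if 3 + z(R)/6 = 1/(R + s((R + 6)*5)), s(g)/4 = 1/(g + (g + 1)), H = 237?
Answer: 314601169/1600 ≈ 1.9663e+5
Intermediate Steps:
s(g) = 4/(1 + 2*g) (s(g) = 4/(g + (g + 1)) = 4/(g + (1 + g)) = 4/(1 + 2*g))
b = 463 (b = 226 + 237 = 463)
z(R) = -18 + 6/(R + 4/(61 + 10*R)) (z(R) = -18 + 6/(R + 4/(1 + 2*((R + 6)*5))) = -18 + 6/(R + 4/(1 + 2*((6 + R)*5))) = -18 + 6/(R + 4/(1 + 2*(30 + 5*R))) = -18 + 6/(R + 4/(1 + (60 + 10*R))) = -18 + 6/(R + 4/(61 + 10*R)))
(z(-4) + b)**2 = (6*(49 - 173*(-4) - 30*(-4)**2)/(4 + 10*(-4)**2 + 61*(-4)) + 463)**2 = (6*(49 + 692 - 30*16)/(4 + 10*16 - 244) + 463)**2 = (6*(49 + 692 - 480)/(4 + 160 - 244) + 463)**2 = (6*261/(-80) + 463)**2 = (6*(-1/80)*261 + 463)**2 = (-783/40 + 463)**2 = (17737/40)**2 = 314601169/1600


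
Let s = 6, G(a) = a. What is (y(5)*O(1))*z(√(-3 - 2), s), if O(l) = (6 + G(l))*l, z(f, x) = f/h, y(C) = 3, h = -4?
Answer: -21*I*√5/4 ≈ -11.739*I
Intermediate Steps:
z(f, x) = -f/4 (z(f, x) = f/(-4) = f*(-¼) = -f/4)
O(l) = l*(6 + l) (O(l) = (6 + l)*l = l*(6 + l))
(y(5)*O(1))*z(√(-3 - 2), s) = (3*(1*(6 + 1)))*(-√(-3 - 2)/4) = (3*(1*7))*(-I*√5/4) = (3*7)*(-I*√5/4) = 21*(-I*√5/4) = -21*I*√5/4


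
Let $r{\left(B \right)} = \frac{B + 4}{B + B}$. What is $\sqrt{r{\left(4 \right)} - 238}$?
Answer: $i \sqrt{237} \approx 15.395 i$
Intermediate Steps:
$r{\left(B \right)} = \frac{4 + B}{2 B}$
$\sqrt{r{\left(4 \right)} - 238} = \sqrt{\frac{4 + 4}{2 \cdot 4} - 238} = \sqrt{\frac{1}{2} \cdot \frac{1}{4} \cdot 8 - 238} = \sqrt{1 - 238} = \sqrt{-237} = i \sqrt{237}$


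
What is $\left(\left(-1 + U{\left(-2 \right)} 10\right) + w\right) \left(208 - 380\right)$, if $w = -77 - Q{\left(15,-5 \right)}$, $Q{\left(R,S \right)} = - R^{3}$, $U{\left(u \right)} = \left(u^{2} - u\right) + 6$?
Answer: $-587724$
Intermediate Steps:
$U{\left(u \right)} = 6 + u^{2} - u$
$w = 3298$ ($w = -77 - - 15^{3} = -77 - \left(-1\right) 3375 = -77 - -3375 = -77 + 3375 = 3298$)
$\left(\left(-1 + U{\left(-2 \right)} 10\right) + w\right) \left(208 - 380\right) = \left(\left(-1 + \left(6 + \left(-2\right)^{2} - -2\right) 10\right) + 3298\right) \left(208 - 380\right) = \left(\left(-1 + \left(6 + 4 + 2\right) 10\right) + 3298\right) \left(-172\right) = \left(\left(-1 + 12 \cdot 10\right) + 3298\right) \left(-172\right) = \left(\left(-1 + 120\right) + 3298\right) \left(-172\right) = \left(119 + 3298\right) \left(-172\right) = 3417 \left(-172\right) = -587724$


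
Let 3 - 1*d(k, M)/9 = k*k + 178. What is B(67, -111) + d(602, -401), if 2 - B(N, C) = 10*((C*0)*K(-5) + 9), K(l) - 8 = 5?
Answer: -3263299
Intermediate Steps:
K(l) = 13 (K(l) = 8 + 5 = 13)
B(N, C) = -88 (B(N, C) = 2 - 10*((C*0)*13 + 9) = 2 - 10*(0*13 + 9) = 2 - 10*(0 + 9) = 2 - 10*9 = 2 - 1*90 = 2 - 90 = -88)
d(k, M) = -1575 - 9*k² (d(k, M) = 27 - 9*(k*k + 178) = 27 - 9*(k² + 178) = 27 - 9*(178 + k²) = 27 + (-1602 - 9*k²) = -1575 - 9*k²)
B(67, -111) + d(602, -401) = -88 + (-1575 - 9*602²) = -88 + (-1575 - 9*362404) = -88 + (-1575 - 3261636) = -88 - 3263211 = -3263299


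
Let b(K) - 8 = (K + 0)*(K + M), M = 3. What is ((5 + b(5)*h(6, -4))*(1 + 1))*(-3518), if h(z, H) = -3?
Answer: 978004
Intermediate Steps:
b(K) = 8 + K*(3 + K) (b(K) = 8 + (K + 0)*(K + 3) = 8 + K*(3 + K))
((5 + b(5)*h(6, -4))*(1 + 1))*(-3518) = ((5 + (8 + 5**2 + 3*5)*(-3))*(1 + 1))*(-3518) = ((5 + (8 + 25 + 15)*(-3))*2)*(-3518) = ((5 + 48*(-3))*2)*(-3518) = ((5 - 144)*2)*(-3518) = -139*2*(-3518) = -278*(-3518) = 978004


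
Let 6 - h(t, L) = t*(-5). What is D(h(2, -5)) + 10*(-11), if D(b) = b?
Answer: -94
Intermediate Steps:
h(t, L) = 6 + 5*t (h(t, L) = 6 - t*(-5) = 6 - (-5)*t = 6 + 5*t)
D(h(2, -5)) + 10*(-11) = (6 + 5*2) + 10*(-11) = (6 + 10) - 110 = 16 - 110 = -94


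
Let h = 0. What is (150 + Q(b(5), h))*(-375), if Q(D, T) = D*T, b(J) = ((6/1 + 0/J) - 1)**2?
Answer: -56250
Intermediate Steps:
b(J) = 25 (b(J) = ((6*1 + 0) - 1)**2 = ((6 + 0) - 1)**2 = (6 - 1)**2 = 5**2 = 25)
(150 + Q(b(5), h))*(-375) = (150 + 25*0)*(-375) = (150 + 0)*(-375) = 150*(-375) = -56250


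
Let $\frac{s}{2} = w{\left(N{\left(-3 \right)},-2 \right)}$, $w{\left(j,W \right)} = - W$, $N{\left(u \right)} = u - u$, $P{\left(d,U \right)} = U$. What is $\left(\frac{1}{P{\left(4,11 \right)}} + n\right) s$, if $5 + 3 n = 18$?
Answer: $\frac{584}{33} \approx 17.697$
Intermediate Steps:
$n = \frac{13}{3}$ ($n = - \frac{5}{3} + \frac{1}{3} \cdot 18 = - \frac{5}{3} + 6 = \frac{13}{3} \approx 4.3333$)
$N{\left(u \right)} = 0$
$s = 4$ ($s = 2 \left(\left(-1\right) \left(-2\right)\right) = 2 \cdot 2 = 4$)
$\left(\frac{1}{P{\left(4,11 \right)}} + n\right) s = \left(\frac{1}{11} + \frac{13}{3}\right) 4 = \frac{146}{33} \cdot 4 = \frac{584}{33}$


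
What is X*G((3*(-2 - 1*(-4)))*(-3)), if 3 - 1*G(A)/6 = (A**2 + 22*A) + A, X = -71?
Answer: -39618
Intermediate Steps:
G(A) = 18 - 138*A - 6*A**2 (G(A) = 18 - 6*((A**2 + 22*A) + A) = 18 - 6*(A**2 + 23*A) = 18 + (-138*A - 6*A**2) = 18 - 138*A - 6*A**2)
X*G((3*(-2 - 1*(-4)))*(-3)) = -71*(18 - 138*3*(-2 - 1*(-4))*(-3) - 6*81*(-2 - 1*(-4))**2) = -71*(18 - 138*3*(-2 + 4)*(-3) - 6*81*(-2 + 4)**2) = -71*(18 - 138*3*2*(-3) - 6*((3*2)*(-3))**2) = -71*(18 - 828*(-3) - 6*(6*(-3))**2) = -71*(18 - 138*(-18) - 6*(-18)**2) = -71*(18 + 2484 - 6*324) = -71*(18 + 2484 - 1944) = -71*558 = -39618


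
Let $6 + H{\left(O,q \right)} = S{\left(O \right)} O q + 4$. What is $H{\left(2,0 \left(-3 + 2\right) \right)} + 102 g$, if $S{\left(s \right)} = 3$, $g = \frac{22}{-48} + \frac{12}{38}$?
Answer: $- \frac{1257}{76} \approx -16.539$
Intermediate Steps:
$g = - \frac{65}{456}$ ($g = 22 \left(- \frac{1}{48}\right) + 12 \cdot \frac{1}{38} = - \frac{11}{24} + \frac{6}{19} = - \frac{65}{456} \approx -0.14254$)
$H{\left(O,q \right)} = -2 + 3 O q$ ($H{\left(O,q \right)} = -6 + \left(3 O q + 4\right) = -6 + \left(4 + 3 O q\right) = -2 + 3 O q$)
$H{\left(2,0 \left(-3 + 2\right) \right)} + 102 g = \left(-2 + 3 \cdot 2 \cdot 0 \left(-3 + 2\right)\right) + 102 \left(- \frac{65}{456}\right) = \left(-2 + 3 \cdot 2 \cdot 0 \left(-1\right)\right) - \frac{1105}{76} = \left(-2 + 3 \cdot 2 \cdot 0\right) - \frac{1105}{76} = \left(-2 + 0\right) - \frac{1105}{76} = -2 - \frac{1105}{76} = - \frac{1257}{76}$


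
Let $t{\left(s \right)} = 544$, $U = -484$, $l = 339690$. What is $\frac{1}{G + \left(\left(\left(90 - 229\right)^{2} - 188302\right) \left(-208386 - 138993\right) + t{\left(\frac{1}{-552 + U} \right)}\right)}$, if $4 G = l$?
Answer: $\frac{2}{117401072531} \approx 1.7036 \cdot 10^{-11}$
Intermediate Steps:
$G = \frac{169845}{2}$ ($G = \frac{1}{4} \cdot 339690 = \frac{169845}{2} \approx 84923.0$)
$\frac{1}{G + \left(\left(\left(90 - 229\right)^{2} - 188302\right) \left(-208386 - 138993\right) + t{\left(\frac{1}{-552 + U} \right)}\right)} = \frac{1}{\frac{169845}{2} + \left(\left(\left(90 - 229\right)^{2} - 188302\right) \left(-208386 - 138993\right) + 544\right)} = \frac{1}{\frac{169845}{2} + \left(\left(\left(-139\right)^{2} - 188302\right) \left(-347379\right) + 544\right)} = \frac{1}{\frac{169845}{2} + \left(\left(19321 - 188302\right) \left(-347379\right) + 544\right)} = \frac{1}{\frac{169845}{2} + \left(\left(-168981\right) \left(-347379\right) + 544\right)} = \frac{1}{\frac{169845}{2} + \left(58700450799 + 544\right)} = \frac{1}{\frac{169845}{2} + 58700451343} = \frac{1}{\frac{117401072531}{2}} = \frac{2}{117401072531}$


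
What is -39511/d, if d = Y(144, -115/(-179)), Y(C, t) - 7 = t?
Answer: -7072469/1368 ≈ -5169.9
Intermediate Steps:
Y(C, t) = 7 + t
d = 1368/179 (d = 7 - 115/(-179) = 7 - 115*(-1/179) = 7 + 115/179 = 1368/179 ≈ 7.6425)
-39511/d = -39511/1368/179 = -39511*179/1368 = -7072469/1368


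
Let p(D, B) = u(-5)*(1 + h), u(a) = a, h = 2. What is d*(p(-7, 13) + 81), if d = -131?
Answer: -8646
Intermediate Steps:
p(D, B) = -15 (p(D, B) = -5*(1 + 2) = -5*3 = -15)
d*(p(-7, 13) + 81) = -131*(-15 + 81) = -131*66 = -8646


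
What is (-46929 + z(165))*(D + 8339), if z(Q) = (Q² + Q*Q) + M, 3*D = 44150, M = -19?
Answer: 518890834/3 ≈ 1.7296e+8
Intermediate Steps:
D = 44150/3 (D = (⅓)*44150 = 44150/3 ≈ 14717.)
z(Q) = -19 + 2*Q² (z(Q) = (Q² + Q*Q) - 19 = (Q² + Q²) - 19 = 2*Q² - 19 = -19 + 2*Q²)
(-46929 + z(165))*(D + 8339) = (-46929 + (-19 + 2*165²))*(44150/3 + 8339) = (-46929 + (-19 + 2*27225))*(69167/3) = (-46929 + (-19 + 54450))*(69167/3) = (-46929 + 54431)*(69167/3) = 7502*(69167/3) = 518890834/3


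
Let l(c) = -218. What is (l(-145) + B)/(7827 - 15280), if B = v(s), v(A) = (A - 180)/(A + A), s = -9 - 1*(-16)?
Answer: 3225/104342 ≈ 0.030908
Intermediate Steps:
s = 7 (s = -9 + 16 = 7)
v(A) = (-180 + A)/(2*A) (v(A) = (-180 + A)/((2*A)) = (-180 + A)*(1/(2*A)) = (-180 + A)/(2*A))
B = -173/14 (B = (1/2)*(-180 + 7)/7 = (1/2)*(1/7)*(-173) = -173/14 ≈ -12.357)
(l(-145) + B)/(7827 - 15280) = (-218 - 173/14)/(7827 - 15280) = -3225/14/(-7453) = -3225/14*(-1/7453) = 3225/104342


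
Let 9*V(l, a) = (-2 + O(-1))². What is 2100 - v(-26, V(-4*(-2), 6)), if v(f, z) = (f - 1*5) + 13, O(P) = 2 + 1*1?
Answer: 2118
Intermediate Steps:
O(P) = 3 (O(P) = 2 + 1 = 3)
V(l, a) = ⅑ (V(l, a) = (-2 + 3)²/9 = (⅑)*1² = (⅑)*1 = ⅑)
v(f, z) = 8 + f (v(f, z) = (f - 5) + 13 = (-5 + f) + 13 = 8 + f)
2100 - v(-26, V(-4*(-2), 6)) = 2100 - (8 - 26) = 2100 - 1*(-18) = 2100 + 18 = 2118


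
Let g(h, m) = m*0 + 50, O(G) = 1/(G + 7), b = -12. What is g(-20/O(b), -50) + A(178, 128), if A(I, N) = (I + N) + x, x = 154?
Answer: 510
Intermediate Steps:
O(G) = 1/(7 + G)
g(h, m) = 50 (g(h, m) = 0 + 50 = 50)
A(I, N) = 154 + I + N (A(I, N) = (I + N) + 154 = 154 + I + N)
g(-20/O(b), -50) + A(178, 128) = 50 + (154 + 178 + 128) = 50 + 460 = 510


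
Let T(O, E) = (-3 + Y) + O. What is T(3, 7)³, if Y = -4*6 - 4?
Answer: -21952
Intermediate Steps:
Y = -28 (Y = -24 - 4 = -28)
T(O, E) = -31 + O (T(O, E) = (-3 - 28) + O = -31 + O)
T(3, 7)³ = (-31 + 3)³ = (-28)³ = -21952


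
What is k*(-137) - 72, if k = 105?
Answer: -14457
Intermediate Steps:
k*(-137) - 72 = 105*(-137) - 72 = -14385 - 72 = -14457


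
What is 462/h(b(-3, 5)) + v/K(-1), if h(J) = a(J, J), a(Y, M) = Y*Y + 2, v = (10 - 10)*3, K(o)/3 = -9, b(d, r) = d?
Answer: 42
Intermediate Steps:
K(o) = -27 (K(o) = 3*(-9) = -27)
v = 0 (v = 0*3 = 0)
a(Y, M) = 2 + Y² (a(Y, M) = Y² + 2 = 2 + Y²)
h(J) = 2 + J²
462/h(b(-3, 5)) + v/K(-1) = 462/(2 + (-3)²) + 0/(-27) = 462/(2 + 9) + 0*(-1/27) = 462/11 + 0 = 462*(1/11) + 0 = 42 + 0 = 42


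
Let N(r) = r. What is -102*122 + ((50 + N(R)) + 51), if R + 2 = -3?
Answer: -12348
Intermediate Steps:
R = -5 (R = -2 - 3 = -5)
-102*122 + ((50 + N(R)) + 51) = -102*122 + ((50 - 5) + 51) = -12444 + (45 + 51) = -12444 + 96 = -12348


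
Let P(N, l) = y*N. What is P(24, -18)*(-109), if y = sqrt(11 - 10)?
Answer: -2616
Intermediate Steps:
y = 1 (y = sqrt(1) = 1)
P(N, l) = N (P(N, l) = 1*N = N)
P(24, -18)*(-109) = 24*(-109) = -2616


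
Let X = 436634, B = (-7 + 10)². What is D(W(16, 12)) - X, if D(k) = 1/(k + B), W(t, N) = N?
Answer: -9169313/21 ≈ -4.3663e+5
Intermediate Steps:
B = 9 (B = 3² = 9)
D(k) = 1/(9 + k) (D(k) = 1/(k + 9) = 1/(9 + k))
D(W(16, 12)) - X = 1/(9 + 12) - 1*436634 = 1/21 - 436634 = -9169313/21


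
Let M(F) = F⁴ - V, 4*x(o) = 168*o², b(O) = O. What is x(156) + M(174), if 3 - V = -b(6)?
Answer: 917658279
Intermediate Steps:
V = 9 (V = 3 - (-1)*6 = 3 - 1*(-6) = 3 + 6 = 9)
x(o) = 42*o² (x(o) = (168*o²)/4 = 42*o²)
M(F) = -9 + F⁴ (M(F) = F⁴ - 1*9 = F⁴ - 9 = -9 + F⁴)
x(156) + M(174) = 42*156² + (-9 + 174⁴) = 42*24336 + (-9 + 916636176) = 1022112 + 916636167 = 917658279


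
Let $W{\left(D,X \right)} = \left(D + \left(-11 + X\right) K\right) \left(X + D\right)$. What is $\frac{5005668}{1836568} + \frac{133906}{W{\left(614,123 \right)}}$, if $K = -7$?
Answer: $\frac{47654083639}{28762950590} \approx 1.6568$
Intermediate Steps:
$W{\left(D,X \right)} = \left(D + X\right) \left(77 + D - 7 X\right)$ ($W{\left(D,X \right)} = \left(D + \left(-11 + X\right) \left(-7\right)\right) \left(X + D\right) = \left(D - \left(-77 + 7 X\right)\right) \left(D + X\right) = \left(77 + D - 7 X\right) \left(D + X\right) = \left(D + X\right) \left(77 + D - 7 X\right)$)
$\frac{5005668}{1836568} + \frac{133906}{W{\left(614,123 \right)}} = \frac{5005668}{1836568} + \frac{133906}{614^{2} - 7 \cdot 123^{2} + 77 \cdot 614 + 77 \cdot 123 - 3684 \cdot 123} = 5005668 \cdot \frac{1}{1836568} + \frac{133906}{376996 - 105903 + 47278 + 9471 - 453132} = \frac{1251417}{459142} + \frac{133906}{376996 - 105903 + 47278 + 9471 - 453132} = \frac{1251417}{459142} + \frac{133906}{-125290} = \frac{1251417}{459142} + 133906 \left(- \frac{1}{125290}\right) = \frac{1251417}{459142} - \frac{66953}{62645} = \frac{47654083639}{28762950590}$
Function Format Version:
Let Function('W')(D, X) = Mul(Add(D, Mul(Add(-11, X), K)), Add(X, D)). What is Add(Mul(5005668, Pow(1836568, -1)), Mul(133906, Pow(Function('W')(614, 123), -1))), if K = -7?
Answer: Rational(47654083639, 28762950590) ≈ 1.6568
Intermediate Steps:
Function('W')(D, X) = Mul(Add(D, X), Add(77, D, Mul(-7, X))) (Function('W')(D, X) = Mul(Add(D, Mul(Add(-11, X), -7)), Add(X, D)) = Mul(Add(D, Add(77, Mul(-7, X))), Add(D, X)) = Mul(Add(77, D, Mul(-7, X)), Add(D, X)) = Mul(Add(D, X), Add(77, D, Mul(-7, X))))
Add(Mul(5005668, Pow(1836568, -1)), Mul(133906, Pow(Function('W')(614, 123), -1))) = Add(Mul(5005668, Pow(1836568, -1)), Mul(133906, Pow(Add(Pow(614, 2), Mul(-7, Pow(123, 2)), Mul(77, 614), Mul(77, 123), Mul(-6, 614, 123)), -1))) = Add(Mul(5005668, Rational(1, 1836568)), Mul(133906, Pow(Add(376996, Mul(-7, 15129), 47278, 9471, -453132), -1))) = Add(Rational(1251417, 459142), Mul(133906, Pow(Add(376996, -105903, 47278, 9471, -453132), -1))) = Add(Rational(1251417, 459142), Mul(133906, Pow(-125290, -1))) = Add(Rational(1251417, 459142), Mul(133906, Rational(-1, 125290))) = Add(Rational(1251417, 459142), Rational(-66953, 62645)) = Rational(47654083639, 28762950590)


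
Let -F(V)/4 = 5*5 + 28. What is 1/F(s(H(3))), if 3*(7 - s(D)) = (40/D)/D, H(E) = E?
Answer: -1/212 ≈ -0.0047170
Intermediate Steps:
s(D) = 7 - 40/(3*D**2) (s(D) = 7 - 40/D/(3*D) = 7 - 40/(3*D**2))
F(V) = -212 (F(V) = -4*(5*5 + 28) = -4*(25 + 28) = -4*53 = -212)
1/F(s(H(3))) = 1/(-212) = -1/212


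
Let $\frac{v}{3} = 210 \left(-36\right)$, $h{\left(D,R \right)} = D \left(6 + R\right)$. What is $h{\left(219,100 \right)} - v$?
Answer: $45894$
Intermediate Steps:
$v = -22680$ ($v = 3 \cdot 210 \left(-36\right) = 3 \left(-7560\right) = -22680$)
$h{\left(219,100 \right)} - v = 219 \left(6 + 100\right) - -22680 = 219 \cdot 106 + 22680 = 23214 + 22680 = 45894$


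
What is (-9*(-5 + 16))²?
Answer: 9801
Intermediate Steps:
(-9*(-5 + 16))² = (-9*11)² = (-1*99)² = (-99)² = 9801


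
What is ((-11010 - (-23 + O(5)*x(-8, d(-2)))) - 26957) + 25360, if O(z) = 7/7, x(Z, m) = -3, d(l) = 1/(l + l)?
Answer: -12581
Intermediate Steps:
d(l) = 1/(2*l)
O(z) = 1 (O(z) = 7*(1/7) = 1)
((-11010 - (-23 + O(5)*x(-8, d(-2)))) - 26957) + 25360 = ((-11010 - (-23 + 1*(-3))) - 26957) + 25360 = ((-11010 - (-23 - 3)) - 26957) + 25360 = ((-11010 - 1*(-26)) - 26957) + 25360 = ((-11010 + 26) - 26957) + 25360 = (-10984 - 26957) + 25360 = -37941 + 25360 = -12581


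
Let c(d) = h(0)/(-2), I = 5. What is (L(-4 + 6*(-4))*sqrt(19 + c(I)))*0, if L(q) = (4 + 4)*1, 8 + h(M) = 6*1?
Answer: 0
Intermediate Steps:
h(M) = -2 (h(M) = -8 + 6*1 = -8 + 6 = -2)
c(d) = 1 (c(d) = -2/(-2) = -2*(-1/2) = 1)
L(q) = 8 (L(q) = 8*1 = 8)
(L(-4 + 6*(-4))*sqrt(19 + c(I)))*0 = (8*sqrt(19 + 1))*0 = (8*sqrt(20))*0 = (8*(2*sqrt(5)))*0 = (16*sqrt(5))*0 = 0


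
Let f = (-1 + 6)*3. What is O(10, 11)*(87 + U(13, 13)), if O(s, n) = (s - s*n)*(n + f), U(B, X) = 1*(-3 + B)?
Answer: -252200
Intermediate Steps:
U(B, X) = -3 + B
f = 15 (f = 5*3 = 15)
O(s, n) = (15 + n)*(s - n*s) (O(s, n) = (s - s*n)*(n + 15) = (s - n*s)*(15 + n) = (15 + n)*(s - n*s))
O(10, 11)*(87 + U(13, 13)) = (10*(15 - 1*11**2 - 14*11))*(87 + (-3 + 13)) = (10*(15 - 1*121 - 154))*(87 + 10) = (10*(15 - 121 - 154))*97 = (10*(-260))*97 = -2600*97 = -252200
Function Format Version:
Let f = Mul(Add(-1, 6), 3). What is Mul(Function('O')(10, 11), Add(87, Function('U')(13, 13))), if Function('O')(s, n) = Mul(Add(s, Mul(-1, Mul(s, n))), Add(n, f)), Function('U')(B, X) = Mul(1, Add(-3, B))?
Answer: -252200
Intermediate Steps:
Function('U')(B, X) = Add(-3, B)
f = 15 (f = Mul(5, 3) = 15)
Function('O')(s, n) = Mul(Add(15, n), Add(s, Mul(-1, n, s))) (Function('O')(s, n) = Mul(Add(s, Mul(-1, Mul(s, n))), Add(n, 15)) = Mul(Add(s, Mul(-1, Mul(n, s))), Add(15, n)) = Mul(Add(s, Mul(-1, n, s)), Add(15, n)) = Mul(Add(15, n), Add(s, Mul(-1, n, s))))
Mul(Function('O')(10, 11), Add(87, Function('U')(13, 13))) = Mul(Mul(10, Add(15, Mul(-1, Pow(11, 2)), Mul(-14, 11))), Add(87, Add(-3, 13))) = Mul(Mul(10, Add(15, Mul(-1, 121), -154)), Add(87, 10)) = Mul(Mul(10, Add(15, -121, -154)), 97) = Mul(Mul(10, -260), 97) = Mul(-2600, 97) = -252200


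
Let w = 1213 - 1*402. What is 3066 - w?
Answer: 2255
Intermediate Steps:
w = 811 (w = 1213 - 402 = 811)
3066 - w = 3066 - 1*811 = 3066 - 811 = 2255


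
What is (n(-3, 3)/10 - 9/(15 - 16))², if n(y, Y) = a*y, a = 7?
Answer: 4761/100 ≈ 47.610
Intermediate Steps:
n(y, Y) = 7*y
(n(-3, 3)/10 - 9/(15 - 16))² = ((7*(-3))/10 - 9/(15 - 16))² = (-21*⅒ - 9/(-1))² = (-21/10 - 9*(-1))² = (-21/10 + 9)² = (69/10)² = 4761/100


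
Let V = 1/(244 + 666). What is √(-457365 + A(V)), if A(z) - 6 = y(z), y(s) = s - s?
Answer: I*√457359 ≈ 676.28*I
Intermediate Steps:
y(s) = 0
V = 1/910 ≈ 0.0010989
A(z) = 6 (A(z) = 6 + 0 = 6)
√(-457365 + A(V)) = √(-457365 + 6) = √(-457359) = I*√457359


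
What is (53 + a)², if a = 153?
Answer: 42436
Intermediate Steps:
(53 + a)² = (53 + 153)² = 206² = 42436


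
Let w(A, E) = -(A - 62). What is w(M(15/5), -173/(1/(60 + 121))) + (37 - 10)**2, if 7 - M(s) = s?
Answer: 787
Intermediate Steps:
M(s) = 7 - s
w(A, E) = 62 - A (w(A, E) = -(-62 + A) = 62 - A)
w(M(15/5), -173/(1/(60 + 121))) + (37 - 10)**2 = (62 - (7 - 15/5)) + (37 - 10)**2 = (62 - (7 - 15/5)) + 27**2 = (62 - (7 - 1*3)) + 729 = (62 - (7 - 3)) + 729 = (62 - 1*4) + 729 = (62 - 4) + 729 = 58 + 729 = 787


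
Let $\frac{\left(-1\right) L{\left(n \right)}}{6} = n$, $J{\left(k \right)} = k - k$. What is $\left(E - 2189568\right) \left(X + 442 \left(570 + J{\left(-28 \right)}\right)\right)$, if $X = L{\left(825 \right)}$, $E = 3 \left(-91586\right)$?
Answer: $-608663878740$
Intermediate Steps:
$J{\left(k \right)} = 0$
$E = -274758$
$L{\left(n \right)} = - 6 n$
$X = -4950$ ($X = \left(-6\right) 825 = -4950$)
$\left(E - 2189568\right) \left(X + 442 \left(570 + J{\left(-28 \right)}\right)\right) = \left(-274758 - 2189568\right) \left(-4950 + 442 \left(570 + 0\right)\right) = - 2464326 \left(-4950 + 442 \cdot 570\right) = - 2464326 \left(-4950 + 251940\right) = \left(-2464326\right) 246990 = -608663878740$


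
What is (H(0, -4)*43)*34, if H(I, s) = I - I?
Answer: 0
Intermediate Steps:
H(I, s) = 0 (H(I, s) = I - I = 0)
(H(0, -4)*43)*34 = (0*43)*34 = 0*34 = 0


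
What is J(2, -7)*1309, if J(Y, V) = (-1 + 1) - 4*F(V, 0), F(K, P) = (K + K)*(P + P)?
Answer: 0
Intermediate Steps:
F(K, P) = 4*K*P (F(K, P) = (2*K)*(2*P) = 4*K*P)
J(Y, V) = 0 (J(Y, V) = (-1 + 1) - 16*V*0 = 0 - 4*0 = 0 + 0 = 0)
J(2, -7)*1309 = 0*1309 = 0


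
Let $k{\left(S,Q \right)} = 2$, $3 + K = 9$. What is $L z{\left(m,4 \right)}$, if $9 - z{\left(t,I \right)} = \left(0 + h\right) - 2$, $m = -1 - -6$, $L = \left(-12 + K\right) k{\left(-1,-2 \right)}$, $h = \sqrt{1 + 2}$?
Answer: $-132 + 12 \sqrt{3} \approx -111.22$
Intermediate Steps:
$K = 6$ ($K = -3 + 9 = 6$)
$h = \sqrt{3} \approx 1.732$
$L = -12$ ($L = \left(-12 + 6\right) 2 = \left(-6\right) 2 = -12$)
$m = 5$ ($m = -1 + 6 = 5$)
$z{\left(t,I \right)} = 11 - \sqrt{3}$ ($z{\left(t,I \right)} = 9 - \left(\left(0 + \sqrt{3}\right) - 2\right) = 9 - \left(\sqrt{3} - 2\right) = 9 - \left(-2 + \sqrt{3}\right) = 9 + \left(2 - \sqrt{3}\right) = 11 - \sqrt{3}$)
$L z{\left(m,4 \right)} = - 12 \left(11 - \sqrt{3}\right) = -132 + 12 \sqrt{3}$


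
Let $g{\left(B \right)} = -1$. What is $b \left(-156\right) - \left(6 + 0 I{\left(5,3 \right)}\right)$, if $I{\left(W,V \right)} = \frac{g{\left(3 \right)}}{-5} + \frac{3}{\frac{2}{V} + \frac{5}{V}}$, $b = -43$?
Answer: $6702$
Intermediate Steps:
$I{\left(W,V \right)} = \frac{1}{5} + \frac{3 V}{7}$ ($I{\left(W,V \right)} = - \frac{1}{-5} + \frac{3}{\frac{2}{V} + \frac{5}{V}} = \left(-1\right) \left(- \frac{1}{5}\right) + \frac{3}{7 \frac{1}{V}} = \frac{1}{5} + 3 \frac{V}{7} = \frac{1}{5} + \frac{3 V}{7}$)
$b \left(-156\right) - \left(6 + 0 I{\left(5,3 \right)}\right) = \left(-43\right) \left(-156\right) - \left(6 + 0 \left(\frac{1}{5} + \frac{3}{7} \cdot 3\right)\right) = 6708 - \left(6 + 0 \left(\frac{1}{5} + \frac{9}{7}\right)\right) = 6708 + \left(-6 + 0 \cdot \frac{52}{35}\right) = 6708 + \left(-6 + 0\right) = 6708 - 6 = 6702$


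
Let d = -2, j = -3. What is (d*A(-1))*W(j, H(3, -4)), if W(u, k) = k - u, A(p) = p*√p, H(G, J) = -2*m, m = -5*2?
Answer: 46*I ≈ 46.0*I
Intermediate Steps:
m = -10
H(G, J) = 20 (H(G, J) = -2*(-10) = 20)
A(p) = p^(3/2)
(d*A(-1))*W(j, H(3, -4)) = (-(-2)*I)*(20 - 1*(-3)) = (-(-2)*I)*(20 + 3) = (2*I)*23 = 46*I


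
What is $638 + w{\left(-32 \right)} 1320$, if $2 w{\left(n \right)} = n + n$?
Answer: $-41602$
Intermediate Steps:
$w{\left(n \right)} = n$ ($w{\left(n \right)} = \frac{n + n}{2} = \frac{2 n}{2} = n$)
$638 + w{\left(-32 \right)} 1320 = 638 - 42240 = -41602$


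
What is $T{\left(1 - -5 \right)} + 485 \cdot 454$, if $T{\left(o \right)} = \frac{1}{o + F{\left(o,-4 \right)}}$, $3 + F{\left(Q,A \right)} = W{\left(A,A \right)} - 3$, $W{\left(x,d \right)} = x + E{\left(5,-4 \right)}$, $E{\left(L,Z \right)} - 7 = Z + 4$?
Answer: $\frac{660571}{3} \approx 2.2019 \cdot 10^{5}$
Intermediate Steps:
$E{\left(L,Z \right)} = 11 + Z$ ($E{\left(L,Z \right)} = 7 + \left(Z + 4\right) = 7 + \left(4 + Z\right) = 11 + Z$)
$W{\left(x,d \right)} = 7 + x$ ($W{\left(x,d \right)} = x + \left(11 - 4\right) = x + 7 = 7 + x$)
$F{\left(Q,A \right)} = 1 + A$ ($F{\left(Q,A \right)} = -3 + \left(\left(7 + A\right) - 3\right) = -3 + \left(4 + A\right) = 1 + A$)
$T{\left(o \right)} = \frac{1}{-3 + o}$ ($T{\left(o \right)} = \frac{1}{o + \left(1 - 4\right)} = \frac{1}{o - 3} = \frac{1}{-3 + o}$)
$T{\left(1 - -5 \right)} + 485 \cdot 454 = \frac{1}{-3 + \left(1 - -5\right)} + 485 \cdot 454 = \frac{1}{-3 + \left(1 + 5\right)} + 220190 = \frac{1}{-3 + 6} + 220190 = \frac{1}{3} + 220190 = \frac{660571}{3}$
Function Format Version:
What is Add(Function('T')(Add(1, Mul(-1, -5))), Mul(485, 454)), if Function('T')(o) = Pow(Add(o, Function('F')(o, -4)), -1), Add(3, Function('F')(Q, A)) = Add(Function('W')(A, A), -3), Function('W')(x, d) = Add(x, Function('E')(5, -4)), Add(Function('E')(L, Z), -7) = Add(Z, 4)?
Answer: Rational(660571, 3) ≈ 2.2019e+5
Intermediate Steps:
Function('E')(L, Z) = Add(11, Z) (Function('E')(L, Z) = Add(7, Add(Z, 4)) = Add(7, Add(4, Z)) = Add(11, Z))
Function('W')(x, d) = Add(7, x) (Function('W')(x, d) = Add(x, Add(11, -4)) = Add(x, 7) = Add(7, x))
Function('F')(Q, A) = Add(1, A) (Function('F')(Q, A) = Add(-3, Add(Add(7, A), -3)) = Add(-3, Add(4, A)) = Add(1, A))
Function('T')(o) = Pow(Add(-3, o), -1) (Function('T')(o) = Pow(Add(o, Add(1, -4)), -1) = Pow(Add(o, -3), -1) = Pow(Add(-3, o), -1))
Add(Function('T')(Add(1, Mul(-1, -5))), Mul(485, 454)) = Add(Pow(Add(-3, Add(1, Mul(-1, -5))), -1), Mul(485, 454)) = Add(Pow(Add(-3, Add(1, 5)), -1), 220190) = Add(Pow(Add(-3, 6), -1), 220190) = Add(Pow(3, -1), 220190) = Add(Rational(1, 3), 220190) = Rational(660571, 3)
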